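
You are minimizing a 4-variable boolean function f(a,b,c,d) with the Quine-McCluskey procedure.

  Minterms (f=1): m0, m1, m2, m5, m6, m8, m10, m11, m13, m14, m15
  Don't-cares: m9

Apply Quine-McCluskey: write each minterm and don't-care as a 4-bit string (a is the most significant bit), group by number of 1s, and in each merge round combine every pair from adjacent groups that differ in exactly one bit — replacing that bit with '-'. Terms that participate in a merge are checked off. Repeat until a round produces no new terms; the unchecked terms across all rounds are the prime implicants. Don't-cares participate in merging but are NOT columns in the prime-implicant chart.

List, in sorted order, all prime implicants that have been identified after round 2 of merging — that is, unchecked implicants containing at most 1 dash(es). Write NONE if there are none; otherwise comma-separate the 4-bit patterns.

NONE

size-2^0 implicants → 0000(✓)  0001(✓)  0010(✓)  0101(✓)  0110(✓)  1000(✓)  1001(✓)  1010(✓)  1011(✓)  1101(✓)  1110(✓)  1111(✓)
size-2^1 implicants → -000(✓)  -001(✓)  -010(✓)  -101(✓)  -110(✓)  0-01(✓)  0-10(✓)  00-0(✓)  000-(✓)  1-01(✓)  1-10(✓)  1-11(✓)  10-0(✓)  10-1(✓)  100-(✓)  101-(✓)  11-1(✓)  111-(✓)
size-2^2 implicants → --01  --10  -0-0  -00-  1--1  1-1-  10--
Unchecked terms (primes): --01, --10, -0-0, -00-, 1--1, 1-1-, 10--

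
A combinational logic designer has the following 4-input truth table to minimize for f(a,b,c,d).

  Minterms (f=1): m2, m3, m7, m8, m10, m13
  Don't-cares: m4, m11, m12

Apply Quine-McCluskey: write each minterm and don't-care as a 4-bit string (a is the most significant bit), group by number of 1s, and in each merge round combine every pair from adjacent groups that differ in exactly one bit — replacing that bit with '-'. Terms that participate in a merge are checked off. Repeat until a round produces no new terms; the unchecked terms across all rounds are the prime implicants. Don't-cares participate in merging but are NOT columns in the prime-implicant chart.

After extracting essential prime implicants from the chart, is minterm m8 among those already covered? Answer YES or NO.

size-2^0 implicants → 0010(✓)  0011(✓)  0100(✓)  0111(✓)  1000(✓)  1010(✓)  1011(✓)  1100(✓)  1101(✓)
size-2^1 implicants → -010(✓)  -011(✓)  -100  0-11  001-(✓)  1-00  10-0  101-(✓)  110-
size-2^2 implicants → -01-
Unchecked terms (primes): -01-, -100, 0-11, 1-00, 10-0, 110-
Minterm coverage:
  m2 ⊆ -01- [E]
  m3 ⊆ -01-,0-11
  m7 ⊆ 0-11 [E]
  m8 ⊆ 1-00,10-0
  m10 ⊆ -01-,10-0
  m13 ⊆ 110- [E]
E = {-01-, 0-11, 110-}

NO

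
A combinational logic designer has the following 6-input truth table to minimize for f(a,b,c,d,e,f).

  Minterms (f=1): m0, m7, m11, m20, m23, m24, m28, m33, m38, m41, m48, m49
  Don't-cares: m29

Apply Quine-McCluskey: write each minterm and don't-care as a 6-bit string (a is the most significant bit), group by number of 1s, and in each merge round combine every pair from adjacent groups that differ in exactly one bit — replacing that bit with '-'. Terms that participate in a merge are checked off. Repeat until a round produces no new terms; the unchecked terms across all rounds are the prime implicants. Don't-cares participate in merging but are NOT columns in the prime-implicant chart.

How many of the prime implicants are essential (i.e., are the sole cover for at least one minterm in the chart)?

8

[col 0] 000000, 000111*, 001011, 010100*, 010111*, 011000*, 011100*, 011101*, 100001*, 100110, 101001*, 110000*, 110001*
[col 1] 0-0111, 01-100, 011-00, 01110-, 1-0001, 10-001, 11000-
Prime implicants: 0-0111, 000000, 001011, 01-100, 011-00, 01110-, 1-0001, 10-001, 100110, 11000-
PI chart (minterm → PIs covering it):
  0 | 000000  (sole → essential)
  7 | 0-0111  (sole → essential)
  11 | 001011  (sole → essential)
  20 | 01-100  (sole → essential)
  23 | 0-0111  (sole → essential)
  24 | 011-00  (sole → essential)
  28 | 01-100,011-00,01110-
  33 | 1-0001,10-001
  38 | 100110  (sole → essential)
  41 | 10-001  (sole → essential)
  48 | 11000-  (sole → essential)
  49 | 1-0001,11000-
Essential prime implicants: 0-0111, 000000, 001011, 01-100, 011-00, 10-001, 100110, 11000-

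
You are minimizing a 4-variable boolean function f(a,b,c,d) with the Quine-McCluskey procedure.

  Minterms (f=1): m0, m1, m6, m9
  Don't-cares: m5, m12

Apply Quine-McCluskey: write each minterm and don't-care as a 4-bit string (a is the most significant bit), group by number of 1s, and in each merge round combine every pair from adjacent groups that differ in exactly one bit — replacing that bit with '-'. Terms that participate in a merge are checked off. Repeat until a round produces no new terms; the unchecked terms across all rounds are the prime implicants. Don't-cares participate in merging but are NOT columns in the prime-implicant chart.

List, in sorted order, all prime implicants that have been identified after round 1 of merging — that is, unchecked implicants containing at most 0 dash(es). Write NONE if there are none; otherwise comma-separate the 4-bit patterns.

size-2^0 implicants → 0000(✓)  0001(✓)  0101(✓)  0110  1001(✓)  1100
size-2^1 implicants → -001  0-01  000-
Unchecked terms (primes): -001, 0-01, 000-, 0110, 1100

0110, 1100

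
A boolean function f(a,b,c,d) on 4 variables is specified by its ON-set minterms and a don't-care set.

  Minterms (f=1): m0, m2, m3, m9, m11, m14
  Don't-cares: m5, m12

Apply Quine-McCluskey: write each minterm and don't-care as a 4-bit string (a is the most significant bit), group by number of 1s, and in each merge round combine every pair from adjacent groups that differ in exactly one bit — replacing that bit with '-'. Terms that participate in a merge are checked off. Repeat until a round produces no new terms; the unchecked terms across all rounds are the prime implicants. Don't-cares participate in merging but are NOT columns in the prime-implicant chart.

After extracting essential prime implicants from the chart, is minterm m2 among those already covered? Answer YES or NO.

Round 0: 0000✓ 0010✓ 0011✓ 0101 1001✓ 1011✓ 1100✓ 1110✓
Round 1: -011 00-0 001- 10-1 11-0
PIs = {-011, 00-0, 001-, 0101, 10-1, 11-0}
Coverage chart:
  m0: 00-0 ←essential
  m2: 00-0,001-
  m3: -011,001-
  m9: 10-1 ←essential
  m11: -011,10-1
  m14: 11-0 ←essential
Essential: 00-0, 10-1, 11-0

YES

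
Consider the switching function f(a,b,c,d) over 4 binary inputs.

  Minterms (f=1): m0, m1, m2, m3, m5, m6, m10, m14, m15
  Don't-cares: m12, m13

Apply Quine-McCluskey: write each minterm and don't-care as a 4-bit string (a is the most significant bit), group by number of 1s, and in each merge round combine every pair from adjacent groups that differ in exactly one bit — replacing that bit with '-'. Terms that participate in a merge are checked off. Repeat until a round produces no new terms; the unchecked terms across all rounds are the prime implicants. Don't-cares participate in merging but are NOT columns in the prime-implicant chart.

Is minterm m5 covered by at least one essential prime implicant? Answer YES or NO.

size-2^0 implicants → 0000(✓)  0001(✓)  0010(✓)  0011(✓)  0101(✓)  0110(✓)  1010(✓)  1100(✓)  1101(✓)  1110(✓)  1111(✓)
size-2^1 implicants → -010(✓)  -101  -110(✓)  0-01  0-10(✓)  00-0(✓)  00-1(✓)  000-(✓)  001-(✓)  1-10(✓)  11-0(✓)  11-1(✓)  110-(✓)  111-(✓)
size-2^2 implicants → --10  00--  11--
Unchecked terms (primes): --10, -101, 0-01, 00--, 11--
Minterm coverage:
  m0 ⊆ 00-- [E]
  m1 ⊆ 0-01,00--
  m2 ⊆ --10,00--
  m3 ⊆ 00-- [E]
  m5 ⊆ -101,0-01
  m6 ⊆ --10 [E]
  m10 ⊆ --10 [E]
  m14 ⊆ --10,11--
  m15 ⊆ 11-- [E]
E = {--10, 00--, 11--}

NO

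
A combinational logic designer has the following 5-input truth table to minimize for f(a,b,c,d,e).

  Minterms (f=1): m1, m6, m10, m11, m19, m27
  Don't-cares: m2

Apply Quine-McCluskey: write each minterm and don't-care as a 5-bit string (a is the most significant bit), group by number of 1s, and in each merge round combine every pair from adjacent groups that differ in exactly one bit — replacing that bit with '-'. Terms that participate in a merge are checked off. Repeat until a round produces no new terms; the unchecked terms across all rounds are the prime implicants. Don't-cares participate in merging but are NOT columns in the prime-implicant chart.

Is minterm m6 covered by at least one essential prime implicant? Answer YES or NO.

YES

[col 0] 00001, 00010*, 00110*, 01010*, 01011*, 10011*, 11011*
[col 1] -1011, 0-010, 00-10, 0101-, 1-011
Prime implicants: -1011, 0-010, 00-10, 00001, 0101-, 1-011
PI chart (minterm → PIs covering it):
  1 | 00001  (sole → essential)
  6 | 00-10  (sole → essential)
  10 | 0-010,0101-
  11 | -1011,0101-
  19 | 1-011  (sole → essential)
  27 | -1011,1-011
Essential prime implicants: 00-10, 00001, 1-011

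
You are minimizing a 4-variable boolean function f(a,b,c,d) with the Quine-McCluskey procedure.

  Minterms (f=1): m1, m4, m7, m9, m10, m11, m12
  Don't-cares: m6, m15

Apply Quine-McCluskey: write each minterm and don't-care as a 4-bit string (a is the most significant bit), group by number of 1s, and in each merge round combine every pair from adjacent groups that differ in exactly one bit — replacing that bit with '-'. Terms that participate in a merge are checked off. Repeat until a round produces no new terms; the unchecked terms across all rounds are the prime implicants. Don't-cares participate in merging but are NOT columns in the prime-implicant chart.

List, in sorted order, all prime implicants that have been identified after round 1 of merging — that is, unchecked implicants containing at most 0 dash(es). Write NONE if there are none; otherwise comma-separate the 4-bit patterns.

size-2^0 implicants → 0001(✓)  0100(✓)  0110(✓)  0111(✓)  1001(✓)  1010(✓)  1011(✓)  1100(✓)  1111(✓)
size-2^1 implicants → -001  -100  -111  01-0  011-  1-11  10-1  101-
Unchecked terms (primes): -001, -100, -111, 01-0, 011-, 1-11, 10-1, 101-

NONE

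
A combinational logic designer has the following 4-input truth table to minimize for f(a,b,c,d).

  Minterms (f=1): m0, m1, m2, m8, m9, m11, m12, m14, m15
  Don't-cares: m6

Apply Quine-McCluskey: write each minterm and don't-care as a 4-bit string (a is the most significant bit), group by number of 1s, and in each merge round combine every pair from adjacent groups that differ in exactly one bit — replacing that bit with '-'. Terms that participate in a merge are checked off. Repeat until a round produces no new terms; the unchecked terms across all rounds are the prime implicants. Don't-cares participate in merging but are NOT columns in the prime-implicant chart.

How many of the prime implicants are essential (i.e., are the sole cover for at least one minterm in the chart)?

[col 0] 0000*, 0001*, 0010*, 0110*, 1000*, 1001*, 1011*, 1100*, 1110*, 1111*
[col 1] -000*, -001*, -110, 0-10, 00-0, 000-*, 1-00, 1-11, 10-1, 100-*, 11-0, 111-
[col 2] -00-
Prime implicants: -00-, -110, 0-10, 00-0, 1-00, 1-11, 10-1, 11-0, 111-
PI chart (minterm → PIs covering it):
  0 | -00-,00-0
  1 | -00-  (sole → essential)
  2 | 0-10,00-0
  8 | -00-,1-00
  9 | -00-,10-1
  11 | 1-11,10-1
  12 | 1-00,11-0
  14 | -110,11-0,111-
  15 | 1-11,111-
Essential prime implicants: -00-

1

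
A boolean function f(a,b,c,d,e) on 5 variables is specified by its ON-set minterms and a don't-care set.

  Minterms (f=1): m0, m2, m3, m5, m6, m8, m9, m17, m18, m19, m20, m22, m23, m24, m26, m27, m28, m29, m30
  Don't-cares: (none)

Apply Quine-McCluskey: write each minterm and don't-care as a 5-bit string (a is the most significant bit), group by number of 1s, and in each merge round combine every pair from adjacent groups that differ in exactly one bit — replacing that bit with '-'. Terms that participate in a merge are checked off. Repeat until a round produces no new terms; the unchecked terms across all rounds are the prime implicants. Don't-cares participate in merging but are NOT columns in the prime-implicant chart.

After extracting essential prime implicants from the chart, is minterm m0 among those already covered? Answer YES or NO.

NO

Round 0: 00000✓ 00010✓ 00011✓ 00101 00110✓ 01000✓ 01001✓ 10001✓ 10010✓ 10011✓ 10100✓ 10110✓ 10111✓ 11000✓ 11010✓ 11011✓ 11100✓ 11101✓ 11110✓
Round 1: -0010✓ -0011✓ -0110✓ -1000 0-000 00-10✓ 000-0 0001-✓ 0100- 1-010✓ 1-011✓ 1-100✓ 1-110✓ 10-10✓ 10-11✓ 100-1 1001-✓ 101-0✓ 1011-✓ 11-00✓ 11-10✓ 110-0✓ 1101-✓ 111-0✓ 1110-
Round 2: -0-10 -001- 1--10 1-01- 1-1-0 10-1- 11--0
PIs = {-0-10, -001-, -1000, 0-000, 000-0, 00101, 0100-, 1--10, 1-01-, 1-1-0, 10-1-, 100-1, 11--0, 1110-}
Coverage chart:
  m0: 0-000,000-0
  m2: -0-10,-001-,000-0
  m3: -001- ←essential
  m5: 00101 ←essential
  m6: -0-10 ←essential
  m8: -1000,0-000,0100-
  m9: 0100- ←essential
  m17: 100-1 ←essential
  m18: -0-10,-001-,1--10,1-01-,10-1-
  m19: -001-,1-01-,10-1-,100-1
  m20: 1-1-0 ←essential
  m22: -0-10,1--10,1-1-0,10-1-
  m23: 10-1- ←essential
  m24: -1000,11--0
  m26: 1--10,1-01-,11--0
  m27: 1-01- ←essential
  m28: 1-1-0,11--0,1110-
  m29: 1110- ←essential
  m30: 1--10,1-1-0,11--0
Essential: -0-10, -001-, 00101, 0100-, 1-01-, 1-1-0, 10-1-, 100-1, 1110-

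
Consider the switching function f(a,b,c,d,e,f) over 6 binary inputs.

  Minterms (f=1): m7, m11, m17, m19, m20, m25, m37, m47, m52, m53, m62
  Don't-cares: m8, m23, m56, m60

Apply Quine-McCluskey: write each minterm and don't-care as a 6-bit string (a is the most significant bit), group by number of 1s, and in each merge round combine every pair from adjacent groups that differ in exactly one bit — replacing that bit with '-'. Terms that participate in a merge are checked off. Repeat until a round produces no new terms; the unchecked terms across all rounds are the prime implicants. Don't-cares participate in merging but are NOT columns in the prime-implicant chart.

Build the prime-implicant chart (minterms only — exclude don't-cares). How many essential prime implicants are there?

7

[col 0] 000111*, 001000, 001011, 010001*, 010011*, 010100*, 010111*, 011001*, 100101*, 101111, 110100*, 110101*, 111000*, 111100*, 111110*
[col 1] -10100, 0-0111, 01-001, 010-11, 0100-1, 1-0101, 11-100, 11010-, 111-00, 1111-0
Prime implicants: -10100, 0-0111, 001000, 001011, 01-001, 010-11, 0100-1, 1-0101, 101111, 11-100, 11010-, 111-00, 1111-0
PI chart (minterm → PIs covering it):
  7 | 0-0111  (sole → essential)
  11 | 001011  (sole → essential)
  17 | 01-001,0100-1
  19 | 010-11,0100-1
  20 | -10100  (sole → essential)
  25 | 01-001  (sole → essential)
  37 | 1-0101  (sole → essential)
  47 | 101111  (sole → essential)
  52 | -10100,11-100,11010-
  53 | 1-0101,11010-
  62 | 1111-0  (sole → essential)
Essential prime implicants: -10100, 0-0111, 001011, 01-001, 1-0101, 101111, 1111-0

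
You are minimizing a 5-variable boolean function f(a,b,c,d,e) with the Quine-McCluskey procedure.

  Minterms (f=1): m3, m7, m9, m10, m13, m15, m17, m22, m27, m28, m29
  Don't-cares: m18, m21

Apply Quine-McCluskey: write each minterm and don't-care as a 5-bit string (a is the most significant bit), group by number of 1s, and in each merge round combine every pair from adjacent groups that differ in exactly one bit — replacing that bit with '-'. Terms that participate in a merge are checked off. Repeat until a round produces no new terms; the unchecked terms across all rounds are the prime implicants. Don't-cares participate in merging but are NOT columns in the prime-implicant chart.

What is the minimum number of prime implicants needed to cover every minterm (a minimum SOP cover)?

size-2^0 implicants → 00011(✓)  00111(✓)  01001(✓)  01010  01101(✓)  01111(✓)  10001(✓)  10010(✓)  10101(✓)  10110(✓)  11011  11100(✓)  11101(✓)
size-2^1 implicants → -1101  0-111  00-11  01-01  011-1  1-101  10-01  10-10  1110-
Unchecked terms (primes): -1101, 0-111, 00-11, 01-01, 01010, 011-1, 1-101, 10-01, 10-10, 11011, 1110-
Minterm coverage:
  m3 ⊆ 00-11 [E]
  m7 ⊆ 0-111,00-11
  m9 ⊆ 01-01 [E]
  m10 ⊆ 01010 [E]
  m13 ⊆ -1101,01-01,011-1
  m15 ⊆ 0-111,011-1
  m17 ⊆ 10-01 [E]
  m22 ⊆ 10-10 [E]
  m27 ⊆ 11011 [E]
  m28 ⊆ 1110- [E]
  m29 ⊆ -1101,1-101,1110-
E = {00-11, 01-01, 01010, 10-01, 10-10, 11011, 1110-}
Petrick residual → 0-111
Cover = a'cde + a'b'de + a'bd'e + a'bc'de' + ab'd'e + ab'de' + abc'de + abcd'  |cover|=8

8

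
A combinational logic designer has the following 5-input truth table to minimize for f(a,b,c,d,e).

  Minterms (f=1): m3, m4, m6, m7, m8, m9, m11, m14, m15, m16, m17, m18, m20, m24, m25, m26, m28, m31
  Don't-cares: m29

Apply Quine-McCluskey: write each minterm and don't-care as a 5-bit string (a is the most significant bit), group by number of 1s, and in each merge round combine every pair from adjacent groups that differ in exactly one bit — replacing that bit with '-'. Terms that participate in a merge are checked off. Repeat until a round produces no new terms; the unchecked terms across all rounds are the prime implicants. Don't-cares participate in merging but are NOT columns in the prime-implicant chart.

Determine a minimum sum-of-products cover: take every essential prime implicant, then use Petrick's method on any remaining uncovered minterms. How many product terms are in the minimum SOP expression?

Round 0: 00011✓ 00100✓ 00110✓ 00111✓ 01000✓ 01001✓ 01011✓ 01110✓ 01111✓ 10000✓ 10001✓ 10010✓ 10100✓ 11000✓ 11001✓ 11010✓ 11100✓ 11101✓ 11111✓
Round 1: -0100 -1000✓ -1001✓ -1111 0-011✓ 0-110✓ 0-111✓ 00-11✓ 001-0 0011-✓ 01-11✓ 010-1 0100-✓ 0111-✓ 1-000✓ 1-001✓ 1-010✓ 1-100✓ 10-00✓ 100-0✓ 1000-✓ 11-00✓ 11-01✓ 110-0✓ 1100-✓ 111-1 1110-✓
Round 2: -100- 0--11 0-11- 1--00 1-0-0 1-00- 11-0-
PIs = {-0100, -100-, -1111, 0--11, 0-11-, 001-0, 010-1, 1--00, 1-0-0, 1-00-, 11-0-, 111-1}
Coverage chart:
  m3: 0--11 ←essential
  m4: -0100,001-0
  m6: 0-11-,001-0
  m7: 0--11,0-11-
  m8: -100- ←essential
  m9: -100-,010-1
  m11: 0--11,010-1
  m14: 0-11- ←essential
  m15: -1111,0--11,0-11-
  m16: 1--00,1-0-0,1-00-
  m17: 1-00- ←essential
  m18: 1-0-0 ←essential
  m20: -0100,1--00
  m24: -100-,1--00,1-0-0,1-00-,11-0-
  m25: -100-,1-00-,11-0-
  m26: 1-0-0 ←essential
  m28: 1--00,11-0-
  m31: -1111,111-1
Essential: -100-, 0--11, 0-11-, 1-0-0, 1-00-
Petrick residual → -0100, -1111, 1--00
Min cover (8 terms): b'cd'e' + bc'd' + bcde + a'de + a'cd + ad'e' + ac'e' + ac'd'

8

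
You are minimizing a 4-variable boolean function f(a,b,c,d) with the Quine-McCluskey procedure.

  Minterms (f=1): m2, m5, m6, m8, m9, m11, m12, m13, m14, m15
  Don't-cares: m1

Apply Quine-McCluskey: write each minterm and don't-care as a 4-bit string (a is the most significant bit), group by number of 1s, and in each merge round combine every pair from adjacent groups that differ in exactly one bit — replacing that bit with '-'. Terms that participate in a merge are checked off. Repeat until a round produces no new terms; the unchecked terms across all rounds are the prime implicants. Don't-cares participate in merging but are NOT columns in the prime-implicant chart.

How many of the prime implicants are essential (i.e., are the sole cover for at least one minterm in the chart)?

4

Round 0: 0001✓ 0010✓ 0101✓ 0110✓ 1000✓ 1001✓ 1011✓ 1100✓ 1101✓ 1110✓ 1111✓
Round 1: -001✓ -101✓ -110 0-01✓ 0-10 1-00✓ 1-01✓ 1-11✓ 10-1✓ 100-✓ 11-0✓ 11-1✓ 110-✓ 111-✓
Round 2: --01 1--1 1-0- 11--
PIs = {--01, -110, 0-10, 1--1, 1-0-, 11--}
Coverage chart:
  m2: 0-10 ←essential
  m5: --01 ←essential
  m6: -110,0-10
  m8: 1-0- ←essential
  m9: --01,1--1,1-0-
  m11: 1--1 ←essential
  m12: 1-0-,11--
  m13: --01,1--1,1-0-,11--
  m14: -110,11--
  m15: 1--1,11--
Essential: --01, 0-10, 1--1, 1-0-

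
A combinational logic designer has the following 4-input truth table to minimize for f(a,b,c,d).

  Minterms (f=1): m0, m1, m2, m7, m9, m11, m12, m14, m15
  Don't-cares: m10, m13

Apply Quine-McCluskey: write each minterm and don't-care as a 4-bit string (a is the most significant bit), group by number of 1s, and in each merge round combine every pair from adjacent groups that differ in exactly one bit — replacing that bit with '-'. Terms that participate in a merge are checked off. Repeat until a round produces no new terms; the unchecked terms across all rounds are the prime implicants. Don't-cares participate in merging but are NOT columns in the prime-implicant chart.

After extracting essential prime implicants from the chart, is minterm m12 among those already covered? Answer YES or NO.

YES

Round 0: 0000✓ 0001✓ 0010✓ 0111✓ 1001✓ 1010✓ 1011✓ 1100✓ 1101✓ 1110✓ 1111✓
Round 1: -001 -010 -111 00-0 000- 1-01✓ 1-10✓ 1-11✓ 10-1✓ 101-✓ 11-0✓ 11-1✓ 110-✓ 111-✓
Round 2: 1--1 1-1- 11--
PIs = {-001, -010, -111, 00-0, 000-, 1--1, 1-1-, 11--}
Coverage chart:
  m0: 00-0,000-
  m1: -001,000-
  m2: -010,00-0
  m7: -111 ←essential
  m9: -001,1--1
  m11: 1--1,1-1-
  m12: 11-- ←essential
  m14: 1-1-,11--
  m15: -111,1--1,1-1-,11--
Essential: -111, 11--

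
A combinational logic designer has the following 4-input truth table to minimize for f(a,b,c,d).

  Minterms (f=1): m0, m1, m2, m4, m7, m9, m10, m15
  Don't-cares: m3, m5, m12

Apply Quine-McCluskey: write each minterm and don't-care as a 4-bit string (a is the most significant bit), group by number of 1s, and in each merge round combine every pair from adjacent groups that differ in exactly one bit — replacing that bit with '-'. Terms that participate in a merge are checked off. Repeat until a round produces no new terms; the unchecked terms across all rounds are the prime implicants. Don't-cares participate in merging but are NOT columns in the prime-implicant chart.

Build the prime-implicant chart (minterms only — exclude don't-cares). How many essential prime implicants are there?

size-2^0 implicants → 0000(✓)  0001(✓)  0010(✓)  0011(✓)  0100(✓)  0101(✓)  0111(✓)  1001(✓)  1010(✓)  1100(✓)  1111(✓)
size-2^1 implicants → -001  -010  -100  -111  0-00(✓)  0-01(✓)  0-11(✓)  00-0(✓)  00-1(✓)  000-(✓)  001-(✓)  01-1(✓)  010-(✓)
size-2^2 implicants → 0--1  0-0-  00--
Unchecked terms (primes): -001, -010, -100, -111, 0--1, 0-0-, 00--
Minterm coverage:
  m0 ⊆ 0-0-,00--
  m1 ⊆ -001,0--1,0-0-,00--
  m2 ⊆ -010,00--
  m4 ⊆ -100,0-0-
  m7 ⊆ -111,0--1
  m9 ⊆ -001 [E]
  m10 ⊆ -010 [E]
  m15 ⊆ -111 [E]
E = {-001, -010, -111}

3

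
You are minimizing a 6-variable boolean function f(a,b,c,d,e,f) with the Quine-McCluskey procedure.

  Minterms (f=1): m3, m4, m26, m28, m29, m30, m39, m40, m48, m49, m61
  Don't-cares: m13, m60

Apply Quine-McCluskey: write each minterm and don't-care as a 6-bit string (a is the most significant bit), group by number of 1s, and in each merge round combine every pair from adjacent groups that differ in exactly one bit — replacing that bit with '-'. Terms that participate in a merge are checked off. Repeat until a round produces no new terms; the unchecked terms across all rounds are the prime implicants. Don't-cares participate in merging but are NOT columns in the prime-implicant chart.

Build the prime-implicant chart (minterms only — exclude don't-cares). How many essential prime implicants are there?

7

Round 0: 000011 000100 001101✓ 011010✓ 011100✓ 011101✓ 011110✓ 100111 101000 110000✓ 110001✓ 111100✓ 111101✓
Round 1: -11100✓ -11101✓ 0-1101 011-10 0111-0 01110-✓ 11000- 11110-✓
Round 2: -1110-
PIs = {-1110-, 0-1101, 000011, 000100, 011-10, 0111-0, 100111, 101000, 11000-}
Coverage chart:
  m3: 000011 ←essential
  m4: 000100 ←essential
  m26: 011-10 ←essential
  m28: -1110-,0111-0
  m29: -1110-,0-1101
  m30: 011-10,0111-0
  m39: 100111 ←essential
  m40: 101000 ←essential
  m48: 11000- ←essential
  m49: 11000- ←essential
  m61: -1110- ←essential
Essential: -1110-, 000011, 000100, 011-10, 100111, 101000, 11000-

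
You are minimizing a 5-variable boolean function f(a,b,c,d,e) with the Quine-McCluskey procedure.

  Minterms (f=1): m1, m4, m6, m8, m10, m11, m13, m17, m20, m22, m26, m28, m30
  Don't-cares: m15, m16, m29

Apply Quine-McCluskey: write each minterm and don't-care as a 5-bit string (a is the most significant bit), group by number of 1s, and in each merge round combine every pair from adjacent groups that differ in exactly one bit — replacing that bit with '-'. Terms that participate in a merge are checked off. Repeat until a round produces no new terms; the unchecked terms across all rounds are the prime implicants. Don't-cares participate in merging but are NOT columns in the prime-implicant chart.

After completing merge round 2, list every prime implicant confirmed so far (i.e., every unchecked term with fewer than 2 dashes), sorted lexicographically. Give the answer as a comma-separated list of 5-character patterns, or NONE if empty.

Round 0: 00001✓ 00100✓ 00110✓ 01000✓ 01010✓ 01011✓ 01101✓ 01111✓ 10000✓ 10001✓ 10100✓ 10110✓ 11010✓ 11100✓ 11101✓ 11110✓
Round 1: -0001 -0100✓ -0110✓ -1010 -1101 001-0✓ 01-11 010-0 0101- 011-1 1-100✓ 1-110✓ 10-00 1000- 101-0✓ 11-10 111-0✓ 1110-
Round 2: -01-0 1-1-0
PIs = {-0001, -01-0, -1010, -1101, 01-11, 010-0, 0101-, 011-1, 1-1-0, 10-00, 1000-, 11-10, 1110-}

-0001, -1010, -1101, 01-11, 010-0, 0101-, 011-1, 10-00, 1000-, 11-10, 1110-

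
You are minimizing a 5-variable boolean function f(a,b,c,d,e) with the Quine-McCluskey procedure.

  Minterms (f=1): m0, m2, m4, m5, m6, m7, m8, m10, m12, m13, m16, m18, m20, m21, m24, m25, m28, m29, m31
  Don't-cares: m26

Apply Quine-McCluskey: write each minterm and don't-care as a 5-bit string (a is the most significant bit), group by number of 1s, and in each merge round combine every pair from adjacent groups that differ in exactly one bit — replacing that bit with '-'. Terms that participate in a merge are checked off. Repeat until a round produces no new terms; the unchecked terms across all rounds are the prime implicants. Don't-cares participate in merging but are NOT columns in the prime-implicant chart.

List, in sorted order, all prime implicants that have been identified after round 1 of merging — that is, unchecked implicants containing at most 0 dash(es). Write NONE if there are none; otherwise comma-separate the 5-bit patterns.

Round 0: 00000✓ 00010✓ 00100✓ 00101✓ 00110✓ 00111✓ 01000✓ 01010✓ 01100✓ 01101✓ 10000✓ 10010✓ 10100✓ 10101✓ 11000✓ 11001✓ 11010✓ 11100✓ 11101✓ 11111✓
Round 1: -0000✓ -0010✓ -0100✓ -0101✓ -1000✓ -1010✓ -1100✓ -1101✓ 0-000✓ 0-010✓ 0-100✓ 0-101✓ 00-00✓ 00-10✓ 000-0✓ 001-0✓ 001-1✓ 0010-✓ 0011-✓ 01-00✓ 010-0✓ 0110-✓ 1-000✓ 1-010✓ 1-100✓ 1-101✓ 10-00✓ 100-0✓ 1010-✓ 11-00✓ 11-01✓ 110-0✓ 1100-✓ 111-1 1110-✓
Round 2: --000✓ --010✓ --100✓ --101✓ -0-00✓ -00-0✓ -010-✓ -1-00✓ -10-0✓ -110-✓ 0--00✓ 0-0-0✓ 0-10-✓ 00--0 001-- 1--00✓ 1-0-0✓ 1-10-✓ 11-0-
Round 3: ---00 --0-0 --10-
PIs = {---00, --0-0, --10-, 00--0, 001--, 11-0-, 111-1}

NONE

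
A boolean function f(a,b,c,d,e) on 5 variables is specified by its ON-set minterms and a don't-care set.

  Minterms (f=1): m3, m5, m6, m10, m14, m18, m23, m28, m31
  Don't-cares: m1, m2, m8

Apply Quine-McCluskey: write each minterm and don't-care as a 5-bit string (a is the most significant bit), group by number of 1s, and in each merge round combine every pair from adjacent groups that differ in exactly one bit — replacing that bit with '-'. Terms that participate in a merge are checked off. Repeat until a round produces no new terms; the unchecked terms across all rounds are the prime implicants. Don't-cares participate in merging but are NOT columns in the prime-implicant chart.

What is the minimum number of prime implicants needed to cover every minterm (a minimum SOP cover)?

size-2^0 implicants → 00001(✓)  00010(✓)  00011(✓)  00101(✓)  00110(✓)  01000(✓)  01010(✓)  01110(✓)  10010(✓)  10111(✓)  11100  11111(✓)
size-2^1 implicants → -0010  0-010(✓)  0-110(✓)  00-01  00-10(✓)  000-1  0001-  01-10(✓)  010-0  1-111
size-2^2 implicants → 0--10
Unchecked terms (primes): -0010, 0--10, 00-01, 000-1, 0001-, 010-0, 1-111, 11100
Minterm coverage:
  m3 ⊆ 000-1,0001-
  m5 ⊆ 00-01 [E]
  m6 ⊆ 0--10 [E]
  m10 ⊆ 0--10,010-0
  m14 ⊆ 0--10 [E]
  m18 ⊆ -0010 [E]
  m23 ⊆ 1-111 [E]
  m28 ⊆ 11100 [E]
  m31 ⊆ 1-111 [E]
E = {-0010, 0--10, 00-01, 1-111, 11100}
Petrick residual → 000-1
Cover = b'c'de' + a'de' + a'b'd'e + a'b'c'e + acde + abcd'e'  |cover|=6

6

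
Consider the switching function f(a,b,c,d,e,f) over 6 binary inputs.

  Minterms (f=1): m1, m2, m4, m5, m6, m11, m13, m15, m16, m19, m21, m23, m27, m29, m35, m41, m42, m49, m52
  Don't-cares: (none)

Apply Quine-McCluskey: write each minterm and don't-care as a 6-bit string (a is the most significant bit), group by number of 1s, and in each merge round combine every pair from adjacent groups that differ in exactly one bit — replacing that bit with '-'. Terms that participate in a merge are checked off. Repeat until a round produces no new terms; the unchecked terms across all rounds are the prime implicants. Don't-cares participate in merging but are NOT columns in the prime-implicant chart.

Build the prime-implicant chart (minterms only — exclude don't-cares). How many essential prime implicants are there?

[col 0] 000001*, 000010*, 000100*, 000101*, 000110*, 001011*, 001101*, 001111*, 010000, 010011*, 010101*, 010111*, 011011*, 011101*, 100011, 101001, 101010, 110001, 110100
[col 1] 0-0101*, 0-1011, 0-1101*, 00-101*, 000-01, 000-10, 0001-0, 00010-, 001-11, 0011-1, 01-011, 01-101*, 010-11, 0101-1
[col 2] 0--101
Prime implicants: 0--101, 0-1011, 000-01, 000-10, 0001-0, 00010-, 001-11, 0011-1, 01-011, 010-11, 010000, 0101-1, 100011, 101001, 101010, 110001, 110100
PI chart (minterm → PIs covering it):
  1 | 000-01  (sole → essential)
  2 | 000-10  (sole → essential)
  4 | 0001-0,00010-
  5 | 0--101,000-01,00010-
  6 | 000-10,0001-0
  11 | 0-1011,001-11
  13 | 0--101,0011-1
  15 | 001-11,0011-1
  16 | 010000  (sole → essential)
  19 | 01-011,010-11
  21 | 0--101,0101-1
  23 | 010-11,0101-1
  27 | 0-1011,01-011
  29 | 0--101  (sole → essential)
  35 | 100011  (sole → essential)
  41 | 101001  (sole → essential)
  42 | 101010  (sole → essential)
  49 | 110001  (sole → essential)
  52 | 110100  (sole → essential)
Essential prime implicants: 0--101, 000-01, 000-10, 010000, 100011, 101001, 101010, 110001, 110100

9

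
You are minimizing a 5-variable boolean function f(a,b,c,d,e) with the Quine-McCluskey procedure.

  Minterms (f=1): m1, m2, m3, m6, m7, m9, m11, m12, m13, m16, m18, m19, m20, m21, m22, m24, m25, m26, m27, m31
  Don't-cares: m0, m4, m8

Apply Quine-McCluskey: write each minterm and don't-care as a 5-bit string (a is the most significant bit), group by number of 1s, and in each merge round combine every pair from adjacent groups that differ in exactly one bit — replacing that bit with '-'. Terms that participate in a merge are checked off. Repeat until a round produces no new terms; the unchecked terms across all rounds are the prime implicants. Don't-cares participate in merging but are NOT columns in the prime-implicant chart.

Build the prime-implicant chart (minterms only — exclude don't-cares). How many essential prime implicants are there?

5

Round 0: 00000✓ 00001✓ 00010✓ 00011✓ 00100✓ 00110✓ 00111✓ 01000✓ 01001✓ 01011✓ 01100✓ 01101✓ 10000✓ 10010✓ 10011✓ 10100✓ 10101✓ 10110✓ 11000✓ 11001✓ 11010✓ 11011✓ 11111✓
Round 1: -0000✓ -0010✓ -0011✓ -0100✓ -0110✓ -1000✓ -1001✓ -1011✓ 0-000✓ 0-001✓ 0-011✓ 0-100✓ 00-00✓ 00-10✓ 00-11✓ 000-0✓ 000-1✓ 0000-✓ 0001-✓ 001-0✓ 0011-✓ 01-00✓ 01-01✓ 010-1✓ 0100-✓ 0110-✓ 1-000✓ 1-010✓ 1-011✓ 10-00✓ 10-10✓ 100-0✓ 1001-✓ 101-0✓ 1010- 11-11 110-0✓ 110-1✓ 1100-✓ 1101-✓
Round 2: --000 --011 -0-00✓ -0-10✓ -00-0✓ -001- -01-0✓ -10-1 -100- 0--00 0-0-1 0-00- 00--0✓ 00-1- 000-- 01-0- 1-0-0 1-01- 10--0✓ 110--
Round 3: -0--0
PIs = {--000, --011, -0--0, -001-, -10-1, -100-, 0--00, 0-0-1, 0-00-, 00-1-, 000--, 01-0-, 1-0-0, 1-01-, 1010-, 11-11, 110--}
Coverage chart:
  m1: 0-0-1,0-00-,000--
  m2: -0--0,-001-,00-1-,000--
  m3: --011,-001-,0-0-1,00-1-,000--
  m6: -0--0,00-1-
  m7: 00-1- ←essential
  m9: -10-1,-100-,0-0-1,0-00-,01-0-
  m11: --011,-10-1,0-0-1
  m12: 0--00,01-0-
  m13: 01-0- ←essential
  m16: --000,-0--0,1-0-0
  m18: -0--0,-001-,1-0-0,1-01-
  m19: --011,-001-,1-01-
  m20: -0--0,1010-
  m21: 1010- ←essential
  m22: -0--0 ←essential
  m24: --000,-100-,1-0-0,110--
  m25: -10-1,-100-,110--
  m26: 1-0-0,1-01-,110--
  m27: --011,-10-1,1-01-,11-11,110--
  m31: 11-11 ←essential
Essential: -0--0, 00-1-, 01-0-, 1010-, 11-11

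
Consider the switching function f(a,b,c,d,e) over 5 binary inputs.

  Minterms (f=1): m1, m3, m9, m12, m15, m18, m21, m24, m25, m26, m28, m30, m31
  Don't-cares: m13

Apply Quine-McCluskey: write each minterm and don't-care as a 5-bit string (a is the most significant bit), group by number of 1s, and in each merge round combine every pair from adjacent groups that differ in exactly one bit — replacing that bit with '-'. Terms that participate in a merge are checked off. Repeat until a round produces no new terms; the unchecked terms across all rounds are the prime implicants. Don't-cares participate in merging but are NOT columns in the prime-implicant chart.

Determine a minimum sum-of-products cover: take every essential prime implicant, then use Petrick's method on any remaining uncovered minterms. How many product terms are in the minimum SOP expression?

[col 0] 00001*, 00011*, 01001*, 01100*, 01101*, 01111*, 10010*, 10101, 11000*, 11001*, 11010*, 11100*, 11110*, 11111*
[col 1] -1001, -1100, -1111, 0-001, 000-1, 01-01, 011-1, 0110-, 1-010, 11-00*, 11-10*, 110-0*, 1100-, 111-0*, 1111-
[col 2] 11--0
Prime implicants: -1001, -1100, -1111, 0-001, 000-1, 01-01, 011-1, 0110-, 1-010, 10101, 11--0, 1100-, 1111-
PI chart (minterm → PIs covering it):
  1 | 0-001,000-1
  3 | 000-1  (sole → essential)
  9 | -1001,0-001,01-01
  12 | -1100,0110-
  15 | -1111,011-1
  18 | 1-010  (sole → essential)
  21 | 10101  (sole → essential)
  24 | 11--0,1100-
  25 | -1001,1100-
  26 | 1-010,11--0
  28 | -1100,11--0
  30 | 11--0,1111-
  31 | -1111,1111-
Essential prime implicants: 000-1, 1-010, 10101
Petrick residual → -1001, -1100, -1111, 11--0
Minimum SOP uses 7 PIs: bc'd'e + bcd'e' + bcde + a'b'c'e + ac'de' + ab'cd'e + abe'

7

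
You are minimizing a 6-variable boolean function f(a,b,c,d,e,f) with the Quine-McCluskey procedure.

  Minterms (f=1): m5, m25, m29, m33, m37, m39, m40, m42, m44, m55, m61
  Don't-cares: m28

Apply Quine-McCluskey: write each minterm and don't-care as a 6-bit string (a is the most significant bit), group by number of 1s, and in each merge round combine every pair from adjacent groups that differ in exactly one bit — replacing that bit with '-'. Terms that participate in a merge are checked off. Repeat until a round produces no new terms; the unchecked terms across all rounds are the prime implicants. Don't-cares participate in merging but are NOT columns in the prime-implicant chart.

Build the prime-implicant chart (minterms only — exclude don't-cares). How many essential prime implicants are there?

7

[col 0] 000101*, 011001*, 011100*, 011101*, 100001*, 100101*, 100111*, 101000*, 101010*, 101100*, 110111*, 111101*
[col 1] -00101, -11101, 011-01, 01110-, 1-0111, 100-01, 1001-1, 101-00, 1010-0
Prime implicants: -00101, -11101, 011-01, 01110-, 1-0111, 100-01, 1001-1, 101-00, 1010-0
PI chart (minterm → PIs covering it):
  5 | -00101  (sole → essential)
  25 | 011-01  (sole → essential)
  29 | -11101,011-01,01110-
  33 | 100-01  (sole → essential)
  37 | -00101,100-01,1001-1
  39 | 1-0111,1001-1
  40 | 101-00,1010-0
  42 | 1010-0  (sole → essential)
  44 | 101-00  (sole → essential)
  55 | 1-0111  (sole → essential)
  61 | -11101  (sole → essential)
Essential prime implicants: -00101, -11101, 011-01, 1-0111, 100-01, 101-00, 1010-0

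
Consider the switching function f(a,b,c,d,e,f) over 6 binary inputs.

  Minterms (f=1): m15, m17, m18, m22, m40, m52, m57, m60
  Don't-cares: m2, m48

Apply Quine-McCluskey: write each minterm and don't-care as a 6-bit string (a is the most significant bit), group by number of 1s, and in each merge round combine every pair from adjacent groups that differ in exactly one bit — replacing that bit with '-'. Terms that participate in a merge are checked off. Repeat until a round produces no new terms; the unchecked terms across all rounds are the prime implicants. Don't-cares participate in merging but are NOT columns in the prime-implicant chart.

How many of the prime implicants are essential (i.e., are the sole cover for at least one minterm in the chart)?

Round 0: 000010✓ 001111 010001 010010✓ 010110✓ 101000 110000✓ 110100✓ 111001 111100✓
Round 1: 0-0010 010-10 11-100 110-00
PIs = {0-0010, 001111, 010-10, 010001, 101000, 11-100, 110-00, 111001}
Coverage chart:
  m15: 001111 ←essential
  m17: 010001 ←essential
  m18: 0-0010,010-10
  m22: 010-10 ←essential
  m40: 101000 ←essential
  m52: 11-100,110-00
  m57: 111001 ←essential
  m60: 11-100 ←essential
Essential: 001111, 010-10, 010001, 101000, 11-100, 111001

6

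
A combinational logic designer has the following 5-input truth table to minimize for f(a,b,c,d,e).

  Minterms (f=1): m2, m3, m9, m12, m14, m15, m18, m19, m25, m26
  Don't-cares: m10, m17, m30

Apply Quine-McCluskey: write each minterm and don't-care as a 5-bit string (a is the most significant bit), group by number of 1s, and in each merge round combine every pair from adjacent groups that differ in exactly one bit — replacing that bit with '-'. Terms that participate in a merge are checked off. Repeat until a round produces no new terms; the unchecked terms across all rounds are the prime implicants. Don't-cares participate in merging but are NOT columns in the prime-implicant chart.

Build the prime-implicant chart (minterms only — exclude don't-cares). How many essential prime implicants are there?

4

size-2^0 implicants → 00010(✓)  00011(✓)  01001(✓)  01010(✓)  01100(✓)  01110(✓)  01111(✓)  10001(✓)  10010(✓)  10011(✓)  11001(✓)  11010(✓)  11110(✓)
size-2^1 implicants → -0010(✓)  -0011(✓)  -1001  -1010(✓)  -1110(✓)  0-010(✓)  0001-(✓)  01-10(✓)  011-0  0111-  1-001  1-010(✓)  100-1  1001-(✓)  11-10(✓)
size-2^2 implicants → --010  -001-  -1-10
Unchecked terms (primes): --010, -001-, -1-10, -1001, 011-0, 0111-, 1-001, 100-1
Minterm coverage:
  m2 ⊆ --010,-001-
  m3 ⊆ -001- [E]
  m9 ⊆ -1001 [E]
  m12 ⊆ 011-0 [E]
  m14 ⊆ -1-10,011-0,0111-
  m15 ⊆ 0111- [E]
  m18 ⊆ --010,-001-
  m19 ⊆ -001-,100-1
  m25 ⊆ -1001,1-001
  m26 ⊆ --010,-1-10
E = {-001-, -1001, 011-0, 0111-}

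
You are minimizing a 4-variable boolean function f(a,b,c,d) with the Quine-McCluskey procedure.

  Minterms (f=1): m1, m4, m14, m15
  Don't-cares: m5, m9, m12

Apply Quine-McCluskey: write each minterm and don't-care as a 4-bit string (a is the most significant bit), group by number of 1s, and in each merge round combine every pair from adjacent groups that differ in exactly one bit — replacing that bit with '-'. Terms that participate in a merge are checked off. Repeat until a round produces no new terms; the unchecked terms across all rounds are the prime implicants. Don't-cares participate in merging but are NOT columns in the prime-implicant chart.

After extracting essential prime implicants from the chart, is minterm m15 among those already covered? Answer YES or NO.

Round 0: 0001✓ 0100✓ 0101✓ 1001✓ 1100✓ 1110✓ 1111✓
Round 1: -001 -100 0-01 010- 11-0 111-
PIs = {-001, -100, 0-01, 010-, 11-0, 111-}
Coverage chart:
  m1: -001,0-01
  m4: -100,010-
  m14: 11-0,111-
  m15: 111- ←essential
Essential: 111-

YES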